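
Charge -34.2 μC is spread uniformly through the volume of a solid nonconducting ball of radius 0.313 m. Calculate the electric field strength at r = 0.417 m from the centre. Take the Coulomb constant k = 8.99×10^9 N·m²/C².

E ≈ 1.77×10^6 N/C

Use a concentric Gaussian sphere at r = 0.417 m (r > R, so the entire charge is enclosed).
Q_enc = -34.2 μC = -3.42×10^-5 C.
Applying ∮E·dA = Q_enc/ε₀ with Φ = E(4πr²):
E = k|Q_enc|/r² = (8.99×10^9)(3.42e-5)/(0.417)² = 1.77e6 N/C.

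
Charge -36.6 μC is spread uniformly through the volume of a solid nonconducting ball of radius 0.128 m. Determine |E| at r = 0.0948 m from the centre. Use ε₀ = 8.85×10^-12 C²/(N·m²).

|E| ≈ 1.49×10^7 N/C

Take a concentric spherical Gaussian surface of radius r = 0.0948 m (r < R).
Only the charge within r is enclosed: Q_enc = Q·(r/R)³ = (-36.6 μC)·(0.0948 m/0.128 m)³ = -1.487e-5 C.
Since E is radial and uniform over the Gaussian sphere, Φ = E·4πr² = Q_enc/ε₀.
E = |Q_enc|/(4πε₀r²) = (1.487e-5)/(4π·8.85×10^-12·(0.0948)²) = 1.49e7 N/C.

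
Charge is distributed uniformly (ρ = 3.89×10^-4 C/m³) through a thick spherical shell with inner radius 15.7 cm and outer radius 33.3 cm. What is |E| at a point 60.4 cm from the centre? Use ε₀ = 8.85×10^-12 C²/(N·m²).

Use a concentric Gaussian sphere at r = 60.4 cm (r > 33.3 cm, enclosing the whole shell).
Q_enc = ρ·(4π/3)(b³ − a³) = (3.89×10^-4)·(4π/3)·((0.333)³ − (0.157)³) = 5.386e-5 C.
Applying ∮E·dA = Q_enc/ε₀ with Φ = E(4πr²):
E = |Q_enc|/(4πε₀r²) = (5.386×10^-5)/(4π·8.85×10^-12·(0.604)²) = 1.33×10^6 N/C.

1.33×10^6 N/C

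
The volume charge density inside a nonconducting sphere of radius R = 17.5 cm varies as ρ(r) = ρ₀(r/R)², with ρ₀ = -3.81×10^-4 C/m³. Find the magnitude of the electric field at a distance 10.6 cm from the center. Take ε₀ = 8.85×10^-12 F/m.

Symmetry ⇒ E = E(r) r̂. Gaussian sphere of radius r = 10.6 cm (r < R).
Integrate the density: Q_enc = 4π ∫₀^r ρ₀(r'/R)^2 r'² dr' = 4πρ₀ r^5/(5·R²) = -4.184e-7 C.
Since E is radial and uniform over the Gaussian sphere, Φ = E·4πr² = Q_enc/ε₀.
E = |Q_enc|/(4πε₀r²) = (4.184e-7)/(4π·8.85×10^-12·(0.106)²) = 3.35×10^5 N/C.

|E| ≈ 3.35e5 N/C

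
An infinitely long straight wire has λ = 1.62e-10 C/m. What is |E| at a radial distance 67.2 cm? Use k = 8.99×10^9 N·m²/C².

Take a coaxial cylindrical Gaussian surface of radius r = 67.2 cm and length L.
Q_enc = λL, so λ_enc = 1.62×10^-10 C/m.
Applying ∮E·dA = Q_enc/ε₀ with the end caps contributing no flux:
E = 2k|λ_enc|/r = 2(8.99×10^9)(1.62×10^-10)/(0.672) = 4.33 N/C.

E = 4.33 V/m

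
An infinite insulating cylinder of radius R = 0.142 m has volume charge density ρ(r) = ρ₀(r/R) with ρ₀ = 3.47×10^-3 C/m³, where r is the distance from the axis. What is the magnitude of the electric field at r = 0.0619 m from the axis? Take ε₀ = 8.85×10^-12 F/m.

3.53×10^6 N/C

Take a coaxial cylindrical Gaussian surface of radius r = 0.0619 m and length L (r < R).
Integrating ρ over the cross-section to radius r: λ_enc = (2πρ₀/R) ∫₀^r r'^2 dr' = 2πρ₀ r^3/(3·R) = 1.214×10^-5 C/m.
By Gauss's law (flux through the curved wall only), E·2πrL = λ_enc L/ε₀.
E = |λ_enc|/(2πε₀r) = (1.214×10^-5)/(2π·8.85×10^-12·0.0619) = 3.53e6 N/C.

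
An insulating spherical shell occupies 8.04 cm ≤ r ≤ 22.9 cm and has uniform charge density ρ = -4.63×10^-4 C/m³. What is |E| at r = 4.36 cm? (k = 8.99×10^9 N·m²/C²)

|E| = 0 V/m

Use a concentric Gaussian sphere at r = 4.36 cm (r < 8.04 cm, inside the empty cavity).
No charge is enclosed, so by Gauss's law E·4πr² = 0 ⇒ E = 0.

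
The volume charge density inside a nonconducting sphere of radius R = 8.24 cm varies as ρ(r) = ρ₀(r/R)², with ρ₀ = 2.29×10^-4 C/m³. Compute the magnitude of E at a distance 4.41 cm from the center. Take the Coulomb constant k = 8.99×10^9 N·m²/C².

Symmetry ⇒ E = E(r) r̂. Gaussian sphere of radius r = 4.41 cm (r < R).
Integrate the density: Q_enc = 4π ∫₀^r ρ₀(r'/R)^2 r'² dr' = 4πρ₀ r^5/(5·R²) = 1.414e-8 C.
Since E is radial and uniform over the Gaussian sphere, Φ = E·4πr² = Q_enc/ε₀.
E = k|Q_enc|/r² = (8.99×10^9)(1.414×10^-8)/(0.0441)² = 6.54×10^4 N/C.

|E| ≈ 6.54×10^4 N/C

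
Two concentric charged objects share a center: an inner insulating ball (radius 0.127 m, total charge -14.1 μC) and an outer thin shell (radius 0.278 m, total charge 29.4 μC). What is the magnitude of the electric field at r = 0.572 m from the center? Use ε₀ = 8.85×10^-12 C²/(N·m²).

|E| = 4.20e5 V/m

By spherical symmetry E is radial; choose a Gaussian sphere of radius r = 0.572 m (r > 0.278 m, enclosing both).
Q_enc = (-14.1 μC) + (29.4 μC) = 1.53e-5 C.
Applying ∮E·dA = Q_enc/ε₀ with Φ = E(4πr²):
E = |Q_enc|/(4πε₀r²) = (1.53×10^-5)/(4π·8.85×10^-12·(0.572)²) = 4.20e5 N/C.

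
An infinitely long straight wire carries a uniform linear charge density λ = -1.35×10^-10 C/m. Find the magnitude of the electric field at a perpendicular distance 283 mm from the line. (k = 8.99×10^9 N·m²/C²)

|E| ≈ 8.58 N/C

Coaxial Gaussian cylinder, radius r = 283 mm, length L.
Q_enc = λL, so λ_enc = -1.35×10^-10 C/m.
Since E is radial and uniform over the curved surface, Φ = E·2πrL = Q_enc/ε₀ = λ_enc L/ε₀.
E = 2k|λ_enc|/r = 2(8.99×10^9)(1.35×10^-10)/(0.283) = 8.58 N/C.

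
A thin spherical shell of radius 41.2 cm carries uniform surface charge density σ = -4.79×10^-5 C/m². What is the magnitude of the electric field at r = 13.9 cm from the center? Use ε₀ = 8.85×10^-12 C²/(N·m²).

E = 0

By spherical symmetry E is radial; choose a Gaussian sphere of radius r = 13.9 cm (inside the shell, r < 41.2 cm).
No charge lies within this surface, so Q_enc = 0 and Gauss's law gives E·4πr² = 0 ⇒ E = 0.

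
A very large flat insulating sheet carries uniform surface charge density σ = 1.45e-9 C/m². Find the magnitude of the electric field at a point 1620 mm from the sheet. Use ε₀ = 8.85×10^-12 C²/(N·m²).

Choose a cylindrical pillbox piercing the sheet, end faces (area A) parallel to it.
Only the two end caps contribute flux: Φ = 2EA. With Q_enc = σA, Gauss's law gives E = |σ|/(2ε₀).
E = |σ|/(2ε₀) = (1.45×10^-9)/(2·8.85×10^-12) = 81.9 N/C.

E = 81.9 V/m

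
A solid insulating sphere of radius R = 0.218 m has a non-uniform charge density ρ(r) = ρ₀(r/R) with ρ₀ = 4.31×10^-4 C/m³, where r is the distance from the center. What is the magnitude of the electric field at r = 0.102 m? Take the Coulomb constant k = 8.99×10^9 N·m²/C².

|E| = 5.81×10^5 N/C

Symmetry ⇒ E = E(r) r̂. Gaussian sphere of radius r = 0.102 m (r < R).
Q_enc = ∫₀^r ρ(r')·4πr'² dr' = (4πρ₀/R) ∫₀^r r'^3 dr' = 4πρ₀ r^4/(4·R) = 6.723×10^-7 C.
By Gauss's law, ∮E·dA = E·4πr² = Q_enc/ε₀.
E = k|Q_enc|/r² = (8.99×10^9)(6.723e-7)/(0.102)² = 5.81×10^5 N/C.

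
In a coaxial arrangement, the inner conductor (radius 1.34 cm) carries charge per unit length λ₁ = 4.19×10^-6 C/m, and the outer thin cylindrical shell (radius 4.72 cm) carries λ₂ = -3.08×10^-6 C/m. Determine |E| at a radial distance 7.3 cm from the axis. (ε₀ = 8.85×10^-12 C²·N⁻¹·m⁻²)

Take a coaxial cylindrical Gaussian surface of radius r = 7.3 cm and length L (r > 4.72 cm, enclosing both).
λ_enc = λ₁ + λ₂ = (4.19×10^-6) + (-3.08×10^-6) = 1.11×10^-6 C/m.
Applying ∮E·dA = Q_enc/ε₀ with the end caps contributing no flux:
E = |λ_enc|/(2πε₀r) = (1.11e-6)/(2π·8.85×10^-12·0.073) = 2.73×10^5 N/C.

|E| ≈ 2.73×10^5 V/m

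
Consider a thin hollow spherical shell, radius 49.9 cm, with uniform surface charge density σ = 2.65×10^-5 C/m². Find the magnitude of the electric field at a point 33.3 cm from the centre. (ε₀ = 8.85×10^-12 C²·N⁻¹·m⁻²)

By spherical symmetry E is radial; choose a Gaussian sphere of radius r = 33.3 cm (inside the shell, r < 49.9 cm).
All the charge is outside the Gaussian surface: Q_enc = 0, hence E = 0 everywhere inside the shell.

E = 0 (no enclosed charge)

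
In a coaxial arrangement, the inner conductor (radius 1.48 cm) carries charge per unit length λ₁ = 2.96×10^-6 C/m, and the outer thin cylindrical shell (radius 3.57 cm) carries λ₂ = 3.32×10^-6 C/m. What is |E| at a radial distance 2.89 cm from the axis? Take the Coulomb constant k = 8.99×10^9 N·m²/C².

E ≈ 1.84×10^6 V/m

Choose a coaxial cylinder of radius r = 2.89 cm (arbitrary length L) as the Gaussian surface (between the conductors, 1.48 cm < r < 3.57 cm).
The shell at 3.57 cm lies outside the Gaussian surface, so λ_enc = λ₁ = 2.96×10^-6 C/m.
Since E is radial and uniform over the curved surface, Φ = E·2πrL = Q_enc/ε₀ = λ_enc L/ε₀.
E = 2k|λ_enc|/r = 2(8.99×10^9)(2.96×10^-6)/(0.0289) = 1.84e6 N/C.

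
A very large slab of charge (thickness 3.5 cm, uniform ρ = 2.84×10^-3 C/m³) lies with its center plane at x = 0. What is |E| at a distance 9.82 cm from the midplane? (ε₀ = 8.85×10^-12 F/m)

5.62×10^6 N/C

The point |x| = 9.82 cm lies outside the slab (half-thickness 0.0175 m). A symmetric pillbox spanning the full slab encloses Q_enc = ρ·d·A.
Flux = 2EA ⇒ E = |ρ|d/(2ε₀), independent of distance outside.
E = (2.84×10^-3)(0.035)/(2·8.85×10^-12) = 5.62e6 N/C.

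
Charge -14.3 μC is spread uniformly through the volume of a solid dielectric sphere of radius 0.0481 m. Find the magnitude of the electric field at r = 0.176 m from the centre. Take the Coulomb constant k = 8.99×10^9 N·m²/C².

By spherical symmetry E is radial; choose a Gaussian sphere of radius r = 0.176 m (r > R, so the entire charge is enclosed).
Q_enc = -14.3 μC = -1.43e-5 C.
Gauss's law: E·4πr² = Q_enc/ε₀.
E = k|Q_enc|/r² = (8.99×10^9)(1.43e-5)/(0.176)² = 4.15e6 N/C.

|E| ≈ 4.15×10^6 V/m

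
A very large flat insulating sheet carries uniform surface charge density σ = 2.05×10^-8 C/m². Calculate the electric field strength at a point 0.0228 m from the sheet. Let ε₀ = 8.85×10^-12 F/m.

E ≈ 1.16×10^3 N/C

By planar symmetry E is perpendicular to the sheet and uniform; use a Gaussian pillbox with flat faces of area A on each side of the sheet.
Only the two end caps contribute flux: Φ = 2EA. With Q_enc = σA, Gauss's law gives E = |σ|/(2ε₀).
E = |σ|/(2ε₀) = (2.05×10^-8)/(2·8.85×10^-12) = 1.16×10^3 N/C.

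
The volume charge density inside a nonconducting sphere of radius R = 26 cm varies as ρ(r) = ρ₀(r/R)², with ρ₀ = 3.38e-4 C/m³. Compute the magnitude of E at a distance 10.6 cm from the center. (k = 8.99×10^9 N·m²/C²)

E = 1.35×10^5 N/C

Use a concentric Gaussian sphere at r = 10.6 cm (r < R).
Q_enc = ∫₀^r ρ(r')·4πr'² dr' = (4πρ₀/R²) ∫₀^r r'^4 dr' = 4πρ₀ r^5/(5·R²) = 1.682×10^-7 C.
Since E is radial and uniform over the Gaussian sphere, Φ = E·4πr² = Q_enc/ε₀.
E = k|Q_enc|/r² = (8.99×10^9)(1.682e-7)/(0.106)² = 1.35×10^5 N/C.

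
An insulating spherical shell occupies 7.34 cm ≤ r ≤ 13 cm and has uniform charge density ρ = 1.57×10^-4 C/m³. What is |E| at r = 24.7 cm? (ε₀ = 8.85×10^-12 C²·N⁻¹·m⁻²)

By spherical symmetry E is radial; choose a Gaussian sphere of radius r = 24.7 cm (r > 13 cm, enclosing the whole shell).
Q_enc = ρ·(4π/3)(b³ − a³) = (1.57×10^-4)·(4π/3)·((0.13)³ − (0.0734)³) = 1.185e-6 C.
Since E is radial and uniform over the Gaussian sphere, Φ = E·4πr² = Q_enc/ε₀.
E = |Q_enc|/(4πε₀r²) = (1.185×10^-6)/(4π·8.85×10^-12·(0.247)²) = 1.75×10^5 N/C.

|E| = 1.75e5 N/C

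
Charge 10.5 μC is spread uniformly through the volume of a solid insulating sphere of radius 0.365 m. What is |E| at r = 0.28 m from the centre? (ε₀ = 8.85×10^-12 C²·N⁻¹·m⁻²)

Take a concentric spherical Gaussian surface of radius r = 0.28 m (r < R).
For a uniform sphere the enclosed fraction is (r/R)³, so Q_enc = (10.5 μC)(0.28/0.365)³ = 4.74×10^-6 C.
By Gauss's law, ∮E·dA = E·4πr² = Q_enc/ε₀.
E = |Q_enc|/(4πε₀r²) = (4.74×10^-6)/(4π·8.85×10^-12·(0.28)²) = 5.44×10^5 N/C.

|E| = 5.44×10^5 V/m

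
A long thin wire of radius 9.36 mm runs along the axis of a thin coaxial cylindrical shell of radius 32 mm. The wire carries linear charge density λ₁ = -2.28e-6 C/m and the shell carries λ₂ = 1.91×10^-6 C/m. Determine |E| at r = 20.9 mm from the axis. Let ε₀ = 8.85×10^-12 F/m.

By cylindrical symmetry E is radial; use a coaxial Gaussian cylinder of radius 20.9 mm and length L (between the conductors, 9.36 mm < r < 32 mm).
The shell at 32 mm lies outside the Gaussian surface, so λ_enc = λ₁ = -2.28×10^-6 C/m.
Applying ∮E·dA = Q_enc/ε₀ with the end caps contributing no flux:
E = |λ_enc|/(2πε₀r) = (2.28e-6)/(2π·8.85×10^-12·0.0209) = 1.96×10^6 N/C.

|E| = 1.96×10^6 N/C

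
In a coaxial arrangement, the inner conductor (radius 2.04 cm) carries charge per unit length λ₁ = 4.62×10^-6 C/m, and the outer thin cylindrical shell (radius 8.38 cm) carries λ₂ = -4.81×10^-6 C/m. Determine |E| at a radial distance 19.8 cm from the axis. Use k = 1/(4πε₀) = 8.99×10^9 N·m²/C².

Coaxial Gaussian cylinder, radius r = 19.8 cm, length L (r > 8.38 cm, enclosing both).
λ_enc = λ₁ + λ₂ = (4.62×10^-6) + (-4.81×10^-6) = -1.90×10^-7 C/m.
Gauss's law: E·2πrL = λ_enc L/ε₀.
E = 2k|λ_enc|/r = 2(8.99×10^9)(1.90×10^-7)/(0.198) = 1.73×10^4 N/C.

|E| ≈ 1.73×10^4 N/C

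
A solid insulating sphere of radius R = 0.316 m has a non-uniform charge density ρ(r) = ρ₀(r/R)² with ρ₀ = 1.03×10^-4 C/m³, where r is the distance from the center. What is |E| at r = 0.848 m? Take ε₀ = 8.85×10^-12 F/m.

E = 1.02e5 N/C

Take a concentric spherical Gaussian surface of radius r = 0.848 m (r > R, all charge enclosed).
Q_enc = 4π ∫₀^R ρ₀(r'/R)^2 r'² dr' = 4πρ₀R³/5 = 8.168×10^-6 C.
Gauss's law: E·4πr² = Q_enc/ε₀.
E = |Q_enc|/(4πε₀r²) = (8.168e-6)/(4π·8.85×10^-12·(0.848)²) = 1.02×10^5 N/C.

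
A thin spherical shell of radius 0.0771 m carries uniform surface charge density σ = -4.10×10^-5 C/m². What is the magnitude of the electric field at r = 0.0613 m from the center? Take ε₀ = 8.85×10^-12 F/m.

Use a concentric Gaussian sphere at r = 0.0613 m (inside the shell, r < 0.0771 m).
All the charge is outside the Gaussian surface: Q_enc = 0, hence E = 0 everywhere inside the shell.

E = 0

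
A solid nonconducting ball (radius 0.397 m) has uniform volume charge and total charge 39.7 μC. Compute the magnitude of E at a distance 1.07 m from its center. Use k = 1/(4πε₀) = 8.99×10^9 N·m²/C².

Take a concentric spherical Gaussian surface of radius r = 1.07 m (r > R, so the entire charge is enclosed).
Q_enc = 39.7 μC = 3.97×10^-5 C.
Since E is radial and uniform over the Gaussian sphere, Φ = E·4πr² = Q_enc/ε₀.
E = k|Q_enc|/r² = (8.99×10^9)(3.97e-5)/(1.07)² = 3.12e5 N/C.

E = 3.12×10^5 N/C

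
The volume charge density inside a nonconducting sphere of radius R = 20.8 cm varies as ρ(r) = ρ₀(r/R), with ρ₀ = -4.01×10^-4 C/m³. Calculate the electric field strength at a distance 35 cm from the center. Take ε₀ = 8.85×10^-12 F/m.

Take a concentric spherical Gaussian surface of radius r = 35 cm (r > R, all charge enclosed).
Q_enc = 4π ∫₀^R ρ₀(r'/R)^1 r'² dr' = 4πρ₀R³/4 = -1.134e-5 C.
Since E is radial and uniform over the Gaussian sphere, Φ = E·4πr² = Q_enc/ε₀.
E = |Q_enc|/(4πε₀r²) = (1.134×10^-5)/(4π·8.85×10^-12·(0.35)²) = 8.32e5 N/C.

|E| = 8.32e5 N/C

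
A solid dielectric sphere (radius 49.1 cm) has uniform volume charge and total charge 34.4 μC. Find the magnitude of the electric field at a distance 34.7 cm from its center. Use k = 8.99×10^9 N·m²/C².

|E| = 9.07×10^5 N/C

Take a concentric spherical Gaussian surface of radius r = 34.7 cm (r < R).
For a uniform sphere the enclosed fraction is (r/R)³, so Q_enc = (34.4 μC)(0.347/0.491)³ = 1.214×10^-5 C.
Applying ∮E·dA = Q_enc/ε₀ with Φ = E(4πr²):
E = k|Q_enc|/r² = (8.99×10^9)(1.214×10^-5)/(0.347)² = 9.07×10^5 N/C.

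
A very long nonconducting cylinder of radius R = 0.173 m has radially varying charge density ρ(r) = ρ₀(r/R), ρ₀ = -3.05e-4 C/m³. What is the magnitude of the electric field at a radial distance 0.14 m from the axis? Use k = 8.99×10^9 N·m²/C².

Coaxial Gaussian cylinder, radius r = 0.14 m, length L (r < R).
Integrating ρ over the cross-section to radius r: λ_enc = (2πρ₀/R) ∫₀^r r'^2 dr' = 2πρ₀ r^3/(3·R) = -1.013×10^-5 C/m.
Since E is radial and uniform over the curved surface, Φ = E·2πrL = Q_enc/ε₀ = λ_enc L/ε₀.
E = 2k|λ_enc|/r = 2(8.99×10^9)(1.013×10^-5)/(0.14) = 1.30×10^6 N/C.

1.30×10^6 N/C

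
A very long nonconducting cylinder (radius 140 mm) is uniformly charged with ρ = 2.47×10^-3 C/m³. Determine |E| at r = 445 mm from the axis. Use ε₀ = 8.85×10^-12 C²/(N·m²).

|E| = 6.15×10^6 N/C

Coaxial Gaussian cylinder, radius r = 445 mm, length L (r > 140 mm, full cross-section enclosed).
λ_enc = ρ·πR² = (2.47e-3)π(0.14)² = 1.521e-4 C/m.
Gauss's law: E·2πrL = λ_enc L/ε₀.
E = |λ_enc|/(2πε₀r) = (1.521e-4)/(2π·8.85×10^-12·0.445) = 6.15×10^6 N/C.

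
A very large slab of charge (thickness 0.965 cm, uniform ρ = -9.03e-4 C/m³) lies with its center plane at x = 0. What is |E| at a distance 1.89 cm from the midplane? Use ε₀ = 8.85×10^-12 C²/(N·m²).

E ≈ 4.92×10^5 V/m

The point |x| = 1.89 cm lies outside the slab (half-thickness 0.004825 m). A symmetric pillbox spanning the full slab encloses Q_enc = ρ·d·A.
Flux = 2EA ⇒ E = |ρ|d/(2ε₀), independent of distance outside.
E = (9.03e-4)(0.00965)/(2·8.85×10^-12) = 4.92×10^5 N/C.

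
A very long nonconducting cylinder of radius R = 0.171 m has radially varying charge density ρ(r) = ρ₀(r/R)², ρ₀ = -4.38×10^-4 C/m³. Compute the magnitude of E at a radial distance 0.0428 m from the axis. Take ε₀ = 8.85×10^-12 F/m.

3.32e4 N/C

Take a coaxial cylindrical Gaussian surface of radius r = 0.0428 m and length L (r < R).
Integrating ρ over the cross-section to radius r: λ_enc = (2πρ₀/R²) ∫₀^r r'^3 dr' = 2πρ₀ r^4/(4·R²) = -7.895×10^-8 C/m.
By Gauss's law (flux through the curved wall only), E·2πrL = λ_enc L/ε₀.
E = |λ_enc|/(2πε₀r) = (7.895×10^-8)/(2π·8.85×10^-12·0.0428) = 3.32e4 N/C.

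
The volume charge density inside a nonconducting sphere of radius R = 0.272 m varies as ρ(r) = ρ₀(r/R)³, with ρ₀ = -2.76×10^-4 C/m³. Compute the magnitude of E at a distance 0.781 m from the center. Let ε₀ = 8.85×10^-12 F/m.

1.71e5 N/C

Symmetry ⇒ E = E(r) r̂. Gaussian sphere of radius r = 0.781 m (r > R, all charge enclosed).
Q_enc = 4π ∫₀^R ρ₀(r'/R)^3 r'² dr' = 4πρ₀R³/6 = -1.163×10^-5 C.
Since E is radial and uniform over the Gaussian sphere, Φ = E·4πr² = Q_enc/ε₀.
E = |Q_enc|/(4πε₀r²) = (1.163×10^-5)/(4π·8.85×10^-12·(0.781)²) = 1.71×10^5 N/C.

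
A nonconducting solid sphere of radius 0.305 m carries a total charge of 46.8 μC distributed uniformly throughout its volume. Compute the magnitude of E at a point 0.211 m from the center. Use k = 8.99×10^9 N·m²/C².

Take a concentric spherical Gaussian surface of radius r = 0.211 m (r < R).
For a uniform sphere the enclosed fraction is (r/R)³, so Q_enc = (46.8 μC)(0.211/0.305)³ = 1.55×10^-5 C.
Since E is radial and uniform over the Gaussian sphere, Φ = E·4πr² = Q_enc/ε₀.
E = k|Q_enc|/r² = (8.99×10^9)(1.55×10^-5)/(0.211)² = 3.13×10^6 N/C.

|E| = 3.13×10^6 N/C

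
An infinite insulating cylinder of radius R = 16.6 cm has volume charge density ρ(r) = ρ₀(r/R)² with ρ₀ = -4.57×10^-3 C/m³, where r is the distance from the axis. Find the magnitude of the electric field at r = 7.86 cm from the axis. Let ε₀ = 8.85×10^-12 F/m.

E = 2.27×10^6 V/m

Take a coaxial cylindrical Gaussian surface of radius r = 7.86 cm and length L (r < R).
λ_enc = ∫₀^r ρ(r')·2πr' dr' = (2πρ₀/R²)·r^4/4 = -9.943×10^-6 C/m.
Gauss's law: E·2πrL = λ_enc L/ε₀.
E = |λ_enc|/(2πε₀r) = (9.943×10^-6)/(2π·8.85×10^-12·0.0786) = 2.27×10^6 N/C.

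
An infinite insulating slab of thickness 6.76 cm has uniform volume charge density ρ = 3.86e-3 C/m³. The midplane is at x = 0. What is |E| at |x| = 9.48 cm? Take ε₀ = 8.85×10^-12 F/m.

E ≈ 1.47e7 V/m

The point |x| = 9.48 cm lies outside the slab (half-thickness 0.0338 m). A symmetric pillbox spanning the full slab encloses Q_enc = ρ·d·A.
Flux = 2EA ⇒ E = |ρ|d/(2ε₀), independent of distance outside.
E = (3.86e-3)(0.0676)/(2·8.85×10^-12) = 1.47×10^7 N/C.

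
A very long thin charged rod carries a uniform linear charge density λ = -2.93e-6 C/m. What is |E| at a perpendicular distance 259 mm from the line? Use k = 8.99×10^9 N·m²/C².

|E| = 2.03e5 V/m

Take a coaxial cylindrical Gaussian surface of radius r = 259 mm and length L.
Q_enc = λL, so λ_enc = -2.93e-6 C/m.
Gauss's law: E·2πrL = λ_enc L/ε₀.
E = 2k|λ_enc|/r = 2(8.99×10^9)(2.93×10^-6)/(0.259) = 2.03e5 N/C.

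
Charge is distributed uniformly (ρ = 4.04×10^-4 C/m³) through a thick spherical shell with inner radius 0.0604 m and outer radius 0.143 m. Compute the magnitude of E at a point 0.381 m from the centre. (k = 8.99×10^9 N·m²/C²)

Take a concentric spherical Gaussian surface of radius r = 0.381 m (r > 0.143 m, enclosing the whole shell).
Q_enc = ρ·(4π/3)(b³ − a³) = (4.04×10^-4)·(4π/3)·((0.143)³ − (0.0604)³) = 4.576×10^-6 C.
Applying ∮E·dA = Q_enc/ε₀ with Φ = E(4πr²):
E = k|Q_enc|/r² = (8.99×10^9)(4.576×10^-6)/(0.381)² = 2.83×10^5 N/C.

E ≈ 2.83×10^5 N/C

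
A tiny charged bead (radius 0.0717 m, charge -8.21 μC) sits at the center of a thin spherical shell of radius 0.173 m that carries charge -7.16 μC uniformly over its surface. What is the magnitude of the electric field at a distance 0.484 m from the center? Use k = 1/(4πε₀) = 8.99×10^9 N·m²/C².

Symmetry ⇒ E = E(r) r̂. Gaussian sphere of radius r = 0.484 m (r > 0.173 m, enclosing both).
Q_enc = (-8.21 μC) + (-7.16 μC) = -1.537e-5 C.
Gauss's law: E·4πr² = Q_enc/ε₀.
E = k|Q_enc|/r² = (8.99×10^9)(1.537×10^-5)/(0.484)² = 5.90×10^5 N/C.

E = 5.90e5 N/C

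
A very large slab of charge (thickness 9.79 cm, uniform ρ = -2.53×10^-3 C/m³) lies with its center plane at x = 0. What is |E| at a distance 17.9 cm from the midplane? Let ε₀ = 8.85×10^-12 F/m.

The point |x| = 17.9 cm lies outside the slab (half-thickness 0.04895 m). A symmetric pillbox spanning the full slab encloses Q_enc = ρ·d·A.
Flux = 2EA ⇒ E = |ρ|d/(2ε₀), independent of distance outside.
E = (2.53e-3)(0.0979)/(2·8.85×10^-12) = 1.40×10^7 N/C.

1.40×10^7 N/C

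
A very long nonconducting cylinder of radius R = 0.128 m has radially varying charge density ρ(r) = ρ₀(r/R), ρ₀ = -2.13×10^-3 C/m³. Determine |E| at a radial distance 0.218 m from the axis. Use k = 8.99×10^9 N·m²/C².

|E| ≈ 6.03×10^6 V/m

Coaxial Gaussian cylinder, radius r = 0.218 m, length L (r > R, full charge per length enclosed).
λ_enc = 2π ∫₀^R ρ₀(r'/R)^1 r' dr' = 2πρ₀R²/3 = -7.309×10^-5 C/m.
By Gauss's law (flux through the curved wall only), E·2πrL = λ_enc L/ε₀.
E = 2k|λ_enc|/r = 2(8.99×10^9)(7.309e-5)/(0.218) = 6.03e6 N/C.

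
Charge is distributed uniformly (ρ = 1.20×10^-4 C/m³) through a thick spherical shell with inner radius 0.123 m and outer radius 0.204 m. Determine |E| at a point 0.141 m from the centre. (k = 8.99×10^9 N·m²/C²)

Use a concentric Gaussian sphere at r = 0.141 m (within the shell material, 0.123 m < r < 0.204 m).
Only the shell between 0.123 m and r is enclosed: Q_enc = ρ·(4π/3)(r³ − a³) = (1.20×10^-4)·(4π/3)·((0.141)³ − (0.123)³) = 4.737×10^-7 C.
Since E is radial and uniform over the Gaussian sphere, Φ = E·4πr² = Q_enc/ε₀.
E = k|Q_enc|/r² = (8.99×10^9)(4.737×10^-7)/(0.141)² = 2.14×10^5 N/C.

|E| = 2.14×10^5 N/C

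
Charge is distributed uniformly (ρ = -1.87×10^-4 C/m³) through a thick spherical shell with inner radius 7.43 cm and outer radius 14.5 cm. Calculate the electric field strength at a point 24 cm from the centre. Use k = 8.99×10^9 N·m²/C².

E ≈ 3.23e5 V/m

Use a concentric Gaussian sphere at r = 24 cm (r > 14.5 cm, enclosing the whole shell).
Q_enc = ρ·(4π/3)(b³ − a³) = (-1.87×10^-4)·(4π/3)·((0.145)³ − (0.0743)³) = -2.067e-6 C.
Since E is radial and uniform over the Gaussian sphere, Φ = E·4πr² = Q_enc/ε₀.
E = k|Q_enc|/r² = (8.99×10^9)(2.067e-6)/(0.24)² = 3.23×10^5 N/C.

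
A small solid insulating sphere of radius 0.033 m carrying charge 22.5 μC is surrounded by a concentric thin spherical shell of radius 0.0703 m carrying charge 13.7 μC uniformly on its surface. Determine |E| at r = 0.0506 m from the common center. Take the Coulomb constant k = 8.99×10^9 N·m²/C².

E = 7.90×10^7 V/m

Symmetry ⇒ E = E(r) r̂. Gaussian sphere of radius r = 0.0506 m (between the bodies, 0.033 m < r < 0.0703 m).
Only the inner charge is enclosed; the outer shell contributes nothing inside itself. Q_enc = 22.5 μC = 2.25e-5 C.
Gauss's law: E·4πr² = Q_enc/ε₀.
E = k|Q_enc|/r² = (8.99×10^9)(2.25×10^-5)/(0.0506)² = 7.90e7 N/C.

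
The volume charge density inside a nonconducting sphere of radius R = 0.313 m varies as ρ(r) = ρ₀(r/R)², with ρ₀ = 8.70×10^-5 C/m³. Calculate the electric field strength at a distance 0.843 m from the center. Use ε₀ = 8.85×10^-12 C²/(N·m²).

Symmetry ⇒ E = E(r) r̂. Gaussian sphere of radius r = 0.843 m (r > R, all charge enclosed).
Q_enc = 4π ∫₀^R ρ₀(r'/R)^2 r'² dr' = 4πρ₀R³/5 = 6.705×10^-6 C.
By Gauss's law, ∮E·dA = E·4πr² = Q_enc/ε₀.
E = |Q_enc|/(4πε₀r²) = (6.705×10^-6)/(4π·8.85×10^-12·(0.843)²) = 8.48×10^4 N/C.

E = 8.48×10^4 N/C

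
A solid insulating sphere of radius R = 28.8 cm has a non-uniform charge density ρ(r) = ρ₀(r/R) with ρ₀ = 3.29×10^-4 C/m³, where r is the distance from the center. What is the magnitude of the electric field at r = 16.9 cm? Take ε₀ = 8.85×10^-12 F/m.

|E| = 9.22×10^5 N/C

Take a concentric spherical Gaussian surface of radius r = 16.9 cm (r < R).
Q_enc = ∫₀^r ρ(r')·4πr'² dr' = (4πρ₀/R) ∫₀^r r'^3 dr' = 4πρ₀ r^4/(4·R) = 2.928×10^-6 C.
By Gauss's law, ∮E·dA = E·4πr² = Q_enc/ε₀.
E = |Q_enc|/(4πε₀r²) = (2.928e-6)/(4π·8.85×10^-12·(0.169)²) = 9.22×10^5 N/C.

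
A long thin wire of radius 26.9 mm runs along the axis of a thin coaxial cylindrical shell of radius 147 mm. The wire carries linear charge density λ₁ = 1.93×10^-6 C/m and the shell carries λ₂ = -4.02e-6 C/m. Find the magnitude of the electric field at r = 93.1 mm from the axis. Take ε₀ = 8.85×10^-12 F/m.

|E| = 3.73×10^5 V/m

By cylindrical symmetry E is radial; use a coaxial Gaussian cylinder of radius 93.1 mm and length L (between the conductors, 26.9 mm < r < 147 mm).
Only the inner wire is enclosed; the outer shell contributes nothing inside itself. λ_enc = λ₁ = 1.93×10^-6 C/m.
Since E is radial and uniform over the curved surface, Φ = E·2πrL = Q_enc/ε₀ = λ_enc L/ε₀.
E = |λ_enc|/(2πε₀r) = (1.93e-6)/(2π·8.85×10^-12·0.0931) = 3.73×10^5 N/C.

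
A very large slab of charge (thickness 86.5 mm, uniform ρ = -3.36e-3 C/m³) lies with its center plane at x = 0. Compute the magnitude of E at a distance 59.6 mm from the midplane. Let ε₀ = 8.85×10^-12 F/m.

|E| = 1.64e7 N/C

The point |x| = 59.6 mm lies outside the slab (half-thickness 0.04325 m). A symmetric pillbox spanning the full slab encloses Q_enc = ρ·d·A.
Flux = 2EA ⇒ E = |ρ|d/(2ε₀), independent of distance outside.
E = (3.36e-3)(0.0865)/(2·8.85×10^-12) = 1.64×10^7 N/C.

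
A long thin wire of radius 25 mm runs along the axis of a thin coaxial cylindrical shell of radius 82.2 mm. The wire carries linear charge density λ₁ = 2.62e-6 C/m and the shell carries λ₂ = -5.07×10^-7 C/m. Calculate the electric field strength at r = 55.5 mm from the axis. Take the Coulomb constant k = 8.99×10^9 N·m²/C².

By cylindrical symmetry E is radial; use a coaxial Gaussian cylinder of radius 55.5 mm and length L (between the conductors, 25 mm < r < 82.2 mm).
The shell at 82.2 mm lies outside the Gaussian surface, so λ_enc = λ₁ = 2.62e-6 C/m.
Gauss's law: E·2πrL = λ_enc L/ε₀.
E = 2k|λ_enc|/r = 2(8.99×10^9)(2.62×10^-6)/(0.0555) = 8.49×10^5 N/C.

8.49e5 N/C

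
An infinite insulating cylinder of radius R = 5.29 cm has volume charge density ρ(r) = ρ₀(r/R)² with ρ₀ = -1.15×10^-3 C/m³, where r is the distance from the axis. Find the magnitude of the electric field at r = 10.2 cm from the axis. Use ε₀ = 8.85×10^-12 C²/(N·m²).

Take a coaxial cylindrical Gaussian surface of radius r = 10.2 cm and length L (r > R, full charge per length enclosed).
λ_enc = 2π ∫₀^R ρ₀(r'/R)^2 r' dr' = 2πρ₀R²/4 = -5.055e-6 C/m.
Since E is radial and uniform over the curved surface, Φ = E·2πrL = Q_enc/ε₀ = λ_enc L/ε₀.
E = |λ_enc|/(2πε₀r) = (5.055e-6)/(2π·8.85×10^-12·0.102) = 8.91×10^5 N/C.

|E| = 8.91×10^5 V/m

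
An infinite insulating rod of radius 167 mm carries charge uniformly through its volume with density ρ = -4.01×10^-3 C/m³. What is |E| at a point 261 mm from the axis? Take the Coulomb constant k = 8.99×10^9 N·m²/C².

2.42e7 N/C

Choose a coaxial cylinder of radius r = 261 mm (arbitrary length L) as the Gaussian surface (r > 167 mm, full cross-section enclosed).
λ_enc = ρ·πR² = (-4.01×10^-3)π(0.167)² = -3.513×10^-4 C/m.
Applying ∮E·dA = Q_enc/ε₀ with the end caps contributing no flux:
E = 2k|λ_enc|/r = 2(8.99×10^9)(3.513e-4)/(0.261) = 2.42×10^7 N/C.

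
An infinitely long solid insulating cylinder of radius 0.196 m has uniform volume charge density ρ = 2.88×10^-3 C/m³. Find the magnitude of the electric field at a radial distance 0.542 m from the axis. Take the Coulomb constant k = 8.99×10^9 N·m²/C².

Choose a coaxial cylinder of radius r = 0.542 m (arbitrary length L) as the Gaussian surface (r > 0.196 m, full cross-section enclosed).
λ_enc = ρ·πR² = (2.88e-3)π(0.196)² = 3.476e-4 C/m.
By Gauss's law (flux through the curved wall only), E·2πrL = λ_enc L/ε₀.
E = 2k|λ_enc|/r = 2(8.99×10^9)(3.476×10^-4)/(0.542) = 1.15×10^7 N/C.

|E| ≈ 1.15e7 V/m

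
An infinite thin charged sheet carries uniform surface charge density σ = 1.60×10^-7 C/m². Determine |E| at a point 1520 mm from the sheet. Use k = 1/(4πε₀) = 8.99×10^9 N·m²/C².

9.04e3 N/C

By planar symmetry E is perpendicular to the sheet and uniform; use a Gaussian pillbox with flat faces of area A on each side of the sheet.
Flux Φ = 2EA and Q_enc = σA, so 2EA = σA/ε₀ ⇒ E = |σ|/(2ε₀), independent of distance.
E = 2πk|σ| = 2π(8.99×10^9)(1.60×10^-7) = 9.04e3 N/C.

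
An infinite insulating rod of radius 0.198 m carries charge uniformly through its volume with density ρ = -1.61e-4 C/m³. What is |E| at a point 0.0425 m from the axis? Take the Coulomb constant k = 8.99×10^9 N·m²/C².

|E| ≈ 3.87×10^5 V/m

Coaxial Gaussian cylinder, radius r = 0.0425 m, length L (r < R).
Enclosed charge per unit length: λ_enc = ρ·πr² = (-1.61e-4)π(0.0425)² = -9.136×10^-7 C/m.
Gauss's law: E·2πrL = λ_enc L/ε₀.
E = 2k|λ_enc|/r = 2(8.99×10^9)(9.136e-7)/(0.0425) = 3.87×10^5 N/C.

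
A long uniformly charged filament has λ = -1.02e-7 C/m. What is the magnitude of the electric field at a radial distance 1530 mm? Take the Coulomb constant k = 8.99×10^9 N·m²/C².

Coaxial Gaussian cylinder, radius r = 1530 mm, length L.
Q_enc = λL, so λ_enc = -1.02×10^-7 C/m.
Applying ∮E·dA = Q_enc/ε₀ with the end caps contributing no flux:
E = 2k|λ_enc|/r = 2(8.99×10^9)(1.02×10^-7)/(1.53) = 1.20×10^3 N/C.

|E| = 1.20×10^3 N/C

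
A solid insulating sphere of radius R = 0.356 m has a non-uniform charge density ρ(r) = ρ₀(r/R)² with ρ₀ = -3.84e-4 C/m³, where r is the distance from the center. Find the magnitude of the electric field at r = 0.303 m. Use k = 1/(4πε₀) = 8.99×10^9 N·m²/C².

Symmetry ⇒ E = E(r) r̂. Gaussian sphere of radius r = 0.303 m (r < R).
Integrate the density: Q_enc = 4π ∫₀^r ρ₀(r'/R)^2 r'² dr' = 4πρ₀ r^5/(5·R²) = -1.945×10^-5 C.
Gauss's law: E·4πr² = Q_enc/ε₀.
E = k|Q_enc|/r² = (8.99×10^9)(1.945×10^-5)/(0.303)² = 1.90e6 N/C.

E ≈ 1.90×10^6 N/C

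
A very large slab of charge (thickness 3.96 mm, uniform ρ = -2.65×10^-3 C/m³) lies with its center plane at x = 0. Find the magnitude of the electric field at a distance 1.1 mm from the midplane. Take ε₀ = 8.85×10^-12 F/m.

E ≈ 3.29×10^5 N/C

By symmetry E is perpendicular to the slab. A Gaussian pillbox from −1.1 mm to +1.1 mm (face area A) lies entirely within the slab.
Q_enc = ρ·(2x)·A and flux = 2EA, so 2EA = 2ρxA/ε₀ ⇒ E = |ρ|x/ε₀.
E = (2.65×10^-3)(0.0011)/(8.85×10^-12) = 3.29×10^5 N/C.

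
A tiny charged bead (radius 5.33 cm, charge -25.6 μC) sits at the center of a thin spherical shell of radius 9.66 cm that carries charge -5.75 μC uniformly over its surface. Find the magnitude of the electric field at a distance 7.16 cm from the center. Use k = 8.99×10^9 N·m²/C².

Symmetry ⇒ E = E(r) r̂. Gaussian sphere of radius r = 7.16 cm (between the bodies, 5.33 cm < r < 9.66 cm).
Only the inner charge is enclosed; the outer shell contributes nothing inside itself. Q_enc = -25.6 μC = -2.56×10^-5 C.
Since E is radial and uniform over the Gaussian sphere, Φ = E·4πr² = Q_enc/ε₀.
E = k|Q_enc|/r² = (8.99×10^9)(2.56e-5)/(0.0716)² = 4.49e7 N/C.

|E| = 4.49×10^7 V/m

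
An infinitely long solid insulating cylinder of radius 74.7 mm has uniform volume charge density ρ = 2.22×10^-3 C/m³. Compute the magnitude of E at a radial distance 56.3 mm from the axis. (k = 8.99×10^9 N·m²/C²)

|E| = 7.06×10^6 N/C

By cylindrical symmetry E is radial; use a coaxial Gaussian cylinder of radius 56.3 mm and length L (r < R).
Enclosed charge per unit length: λ_enc = ρ·πr² = (2.22e-3)π(0.0563)² = 2.211×10^-5 C/m.
Since E is radial and uniform over the curved surface, Φ = E·2πrL = Q_enc/ε₀ = λ_enc L/ε₀.
E = 2k|λ_enc|/r = 2(8.99×10^9)(2.211e-5)/(0.0563) = 7.06e6 N/C.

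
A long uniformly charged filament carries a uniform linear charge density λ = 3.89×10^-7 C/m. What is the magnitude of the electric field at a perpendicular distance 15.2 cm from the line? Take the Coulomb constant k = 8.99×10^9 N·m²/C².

Choose a coaxial cylinder of radius r = 15.2 cm (arbitrary length L) as the Gaussian surface.
Q_enc = λL, so λ_enc = 3.89×10^-7 C/m.
Since E is radial and uniform over the curved surface, Φ = E·2πrL = Q_enc/ε₀ = λ_enc L/ε₀.
E = 2k|λ_enc|/r = 2(8.99×10^9)(3.89e-7)/(0.152) = 4.60e4 N/C.

|E| = 4.60×10^4 V/m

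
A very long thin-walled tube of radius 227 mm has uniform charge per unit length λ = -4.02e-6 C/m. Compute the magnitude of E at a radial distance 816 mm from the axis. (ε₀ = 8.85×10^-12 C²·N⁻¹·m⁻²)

|E| ≈ 8.86×10^4 N/C

Take a coaxial cylindrical Gaussian surface of radius r = 816 mm and length L (r > 227 mm).
The full line charge is enclosed: λ_enc = -4.02×10^-6 C/m.
By Gauss's law (flux through the curved wall only), E·2πrL = λ_enc L/ε₀.
E = |λ_enc|/(2πε₀r) = (4.02×10^-6)/(2π·8.85×10^-12·0.816) = 8.86×10^4 N/C.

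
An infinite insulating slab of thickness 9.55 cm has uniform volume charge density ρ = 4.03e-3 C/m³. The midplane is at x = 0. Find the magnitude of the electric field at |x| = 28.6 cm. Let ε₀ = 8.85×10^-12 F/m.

|E| = 2.17×10^7 N/C

The point |x| = 28.6 cm lies outside the slab (half-thickness 0.04775 m). A symmetric pillbox spanning the full slab encloses Q_enc = ρ·d·A.
Flux = 2EA ⇒ E = |ρ|d/(2ε₀), independent of distance outside.
E = (4.03×10^-3)(0.0955)/(2·8.85×10^-12) = 2.17×10^7 N/C.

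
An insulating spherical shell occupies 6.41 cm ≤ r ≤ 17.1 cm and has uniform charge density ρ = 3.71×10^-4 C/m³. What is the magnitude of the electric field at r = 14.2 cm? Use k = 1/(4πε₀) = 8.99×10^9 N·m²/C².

E = 1.80×10^6 N/C

Take a concentric spherical Gaussian surface of radius r = 14.2 cm (within the shell material, 6.41 cm < r < 17.1 cm).
Only the shell between 6.41 cm and r is enclosed: Q_enc = ρ·(4π/3)(r³ − a³) = (3.71e-4)·(4π/3)·((0.142)³ − (0.0641)³) = 4.04×10^-6 C.
Since E is radial and uniform over the Gaussian sphere, Φ = E·4πr² = Q_enc/ε₀.
E = k|Q_enc|/r² = (8.99×10^9)(4.04×10^-6)/(0.142)² = 1.80×10^6 N/C.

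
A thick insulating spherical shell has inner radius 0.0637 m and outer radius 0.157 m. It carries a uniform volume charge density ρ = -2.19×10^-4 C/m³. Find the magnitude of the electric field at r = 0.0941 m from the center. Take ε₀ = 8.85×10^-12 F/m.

|E| = 5.35e5 N/C

Symmetry ⇒ E = E(r) r̂. Gaussian sphere of radius r = 0.0941 m (within the shell material, 0.0637 m < r < 0.157 m).
Enclosed charge is the volume from a to r: Q_enc = (4π/3)ρ(r³ − a³) = -5.273×10^-7 C.
Applying ∮E·dA = Q_enc/ε₀ with Φ = E(4πr²):
E = |Q_enc|/(4πε₀r²) = (5.273×10^-7)/(4π·8.85×10^-12·(0.0941)²) = 5.35e5 N/C.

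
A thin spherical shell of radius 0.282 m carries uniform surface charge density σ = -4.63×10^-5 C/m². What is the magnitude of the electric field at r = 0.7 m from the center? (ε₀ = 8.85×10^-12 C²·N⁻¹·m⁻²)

Symmetry ⇒ E = E(r) r̂. Gaussian sphere of radius r = 0.7 m (r > 0.282 m).
The entire shell is enclosed: Q_enc = σ·4πR² = (-4.63e-5)·4π·(0.282)² = -4.627e-5 C.
By Gauss's law, ∮E·dA = E·4πr² = Q_enc/ε₀.
E = |Q_enc|/(4πε₀r²) = (4.627×10^-5)/(4π·8.85×10^-12·(0.7)²) = 8.49e5 N/C.

8.49×10^5 N/C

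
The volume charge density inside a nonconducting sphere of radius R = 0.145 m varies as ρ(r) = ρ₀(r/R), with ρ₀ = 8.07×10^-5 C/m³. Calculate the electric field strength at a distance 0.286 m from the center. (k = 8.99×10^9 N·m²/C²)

By spherical symmetry E is radial; choose a Gaussian sphere of radius r = 0.286 m (r > R, all charge enclosed).
Q_enc = 4π ∫₀^R ρ₀(r'/R)^1 r'² dr' = 4πρ₀R³/4 = 7.729e-7 C.
Applying ∮E·dA = Q_enc/ε₀ with Φ = E(4πr²):
E = k|Q_enc|/r² = (8.99×10^9)(7.729×10^-7)/(0.286)² = 8.49×10^4 N/C.

8.49×10^4 N/C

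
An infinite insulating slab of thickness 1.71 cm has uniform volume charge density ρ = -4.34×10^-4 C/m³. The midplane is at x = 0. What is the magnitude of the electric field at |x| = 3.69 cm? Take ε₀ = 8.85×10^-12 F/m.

The point |x| = 3.69 cm lies outside the slab (half-thickness 0.00855 m). A symmetric pillbox spanning the full slab encloses Q_enc = ρ·d·A.
Flux = 2EA ⇒ E = |ρ|d/(2ε₀), independent of distance outside.
E = (4.34×10^-4)(0.0171)/(2·8.85×10^-12) = 4.19×10^5 N/C.

E ≈ 4.19e5 N/C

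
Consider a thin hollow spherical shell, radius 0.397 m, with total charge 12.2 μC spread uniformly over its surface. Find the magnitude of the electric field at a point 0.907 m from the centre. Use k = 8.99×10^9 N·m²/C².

Take a concentric spherical Gaussian surface of radius r = 0.907 m (r > 0.397 m).
The entire shell is enclosed: Q_enc = 1.22e-5 C.
Since E is radial and uniform over the Gaussian sphere, Φ = E·4πr² = Q_enc/ε₀.
E = k|Q_enc|/r² = (8.99×10^9)(1.22e-5)/(0.907)² = 1.33×10^5 N/C.

E ≈ 1.33×10^5 V/m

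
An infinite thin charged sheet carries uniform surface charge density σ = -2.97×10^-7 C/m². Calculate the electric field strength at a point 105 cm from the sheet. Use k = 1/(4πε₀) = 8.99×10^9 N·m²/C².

|E| ≈ 1.68e4 N/C

Choose a cylindrical pillbox piercing the sheet, end faces (area A) parallel to it.
Only the two end caps contribute flux: Φ = 2EA. With Q_enc = σA, Gauss's law gives E = |σ|/(2ε₀).
E = 2πk|σ| = 2π(8.99×10^9)(2.97e-7) = 1.68×10^4 N/C.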